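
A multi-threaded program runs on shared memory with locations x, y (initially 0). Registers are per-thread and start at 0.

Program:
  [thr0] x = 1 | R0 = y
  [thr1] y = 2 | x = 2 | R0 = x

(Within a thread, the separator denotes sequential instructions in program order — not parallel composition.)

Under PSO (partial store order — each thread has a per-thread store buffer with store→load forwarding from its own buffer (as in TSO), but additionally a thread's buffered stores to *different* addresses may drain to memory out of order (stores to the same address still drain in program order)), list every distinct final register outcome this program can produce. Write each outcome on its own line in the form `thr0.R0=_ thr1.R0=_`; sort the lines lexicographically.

outcome vector order: (thr0.R0,thr1.R0)
|PSO outcomes| = 4

thr0.R0=0 thr1.R0=1
thr0.R0=0 thr1.R0=2
thr0.R0=2 thr1.R0=1
thr0.R0=2 thr1.R0=2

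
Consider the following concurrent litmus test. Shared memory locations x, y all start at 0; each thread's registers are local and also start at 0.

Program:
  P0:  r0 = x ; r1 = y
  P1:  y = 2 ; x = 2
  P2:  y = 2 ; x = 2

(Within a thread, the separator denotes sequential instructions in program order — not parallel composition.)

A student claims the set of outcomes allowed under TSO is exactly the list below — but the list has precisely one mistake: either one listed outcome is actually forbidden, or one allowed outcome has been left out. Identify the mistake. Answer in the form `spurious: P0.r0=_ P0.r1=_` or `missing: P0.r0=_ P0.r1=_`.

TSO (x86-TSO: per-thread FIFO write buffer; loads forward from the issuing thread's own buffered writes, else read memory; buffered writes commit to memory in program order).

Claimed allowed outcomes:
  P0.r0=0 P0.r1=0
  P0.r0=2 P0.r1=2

outcome vector order: (P0.r0,P0.r1)
under TSO → (0,0); (0,2); (2,2)
TSO∖claimed = {(0,2)}

missing: P0.r0=0 P0.r1=2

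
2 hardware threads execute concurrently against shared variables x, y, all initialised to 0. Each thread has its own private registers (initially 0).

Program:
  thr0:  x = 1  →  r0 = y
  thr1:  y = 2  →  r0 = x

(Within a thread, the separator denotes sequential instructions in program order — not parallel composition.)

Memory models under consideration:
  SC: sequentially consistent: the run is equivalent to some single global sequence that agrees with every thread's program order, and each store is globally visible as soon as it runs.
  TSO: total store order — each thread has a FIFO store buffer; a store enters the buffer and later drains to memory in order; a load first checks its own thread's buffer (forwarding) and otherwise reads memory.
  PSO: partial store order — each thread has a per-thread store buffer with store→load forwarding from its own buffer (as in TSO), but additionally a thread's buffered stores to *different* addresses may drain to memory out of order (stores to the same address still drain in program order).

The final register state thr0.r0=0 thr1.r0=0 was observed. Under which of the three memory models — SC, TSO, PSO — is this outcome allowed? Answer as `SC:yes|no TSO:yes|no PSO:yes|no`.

outcome vector order: (thr0.r0,thr1.r0)
[SC] allowed = {0/1, 2/0, 2/1}
[TSO] allowed = {0/0, 0/1, 2/0, 2/1}
[PSO] allowed = {0/0, 0/1, 2/0, 2/1}
target 0/0 ∈ {TSO,PSO}

SC:no TSO:yes PSO:yes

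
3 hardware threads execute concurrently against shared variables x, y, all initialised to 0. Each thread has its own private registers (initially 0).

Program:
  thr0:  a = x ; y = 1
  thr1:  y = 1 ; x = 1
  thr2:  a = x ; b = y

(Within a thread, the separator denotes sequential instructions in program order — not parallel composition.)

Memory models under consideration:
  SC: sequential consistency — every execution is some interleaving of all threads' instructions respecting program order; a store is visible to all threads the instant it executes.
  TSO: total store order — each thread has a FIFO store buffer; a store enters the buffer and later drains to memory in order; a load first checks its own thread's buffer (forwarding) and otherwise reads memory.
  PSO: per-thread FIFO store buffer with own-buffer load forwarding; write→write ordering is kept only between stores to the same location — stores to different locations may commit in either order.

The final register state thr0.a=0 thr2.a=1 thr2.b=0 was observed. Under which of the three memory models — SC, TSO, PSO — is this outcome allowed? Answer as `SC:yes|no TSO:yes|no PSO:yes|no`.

SC:no TSO:no PSO:yes

outcome vector order: (thr0.a,thr2.a,thr2.b)
SC (6): 0/0/0, 0/0/1, 0/1/1, 1/0/0, 1/0/1, 1/1/1
TSO (6): 0/0/0, 0/0/1, 0/1/1, 1/0/0, 1/0/1, 1/1/1
PSO (8): 0/0/0, 0/0/1, 0/1/0, 0/1/1, 1/0/0, 1/0/1, 1/1/0, 1/1/1
target 0/1/0 ∈ {PSO}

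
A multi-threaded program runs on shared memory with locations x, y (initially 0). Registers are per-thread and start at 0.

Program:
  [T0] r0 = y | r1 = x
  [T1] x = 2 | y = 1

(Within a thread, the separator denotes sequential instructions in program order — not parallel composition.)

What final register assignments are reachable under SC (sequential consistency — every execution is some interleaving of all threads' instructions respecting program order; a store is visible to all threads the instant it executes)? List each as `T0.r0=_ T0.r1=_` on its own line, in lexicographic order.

outcome vector order: (T0.r0,T0.r1)
|SC outcomes| = 3

T0.r0=0 T0.r1=0
T0.r0=0 T0.r1=2
T0.r0=1 T0.r1=2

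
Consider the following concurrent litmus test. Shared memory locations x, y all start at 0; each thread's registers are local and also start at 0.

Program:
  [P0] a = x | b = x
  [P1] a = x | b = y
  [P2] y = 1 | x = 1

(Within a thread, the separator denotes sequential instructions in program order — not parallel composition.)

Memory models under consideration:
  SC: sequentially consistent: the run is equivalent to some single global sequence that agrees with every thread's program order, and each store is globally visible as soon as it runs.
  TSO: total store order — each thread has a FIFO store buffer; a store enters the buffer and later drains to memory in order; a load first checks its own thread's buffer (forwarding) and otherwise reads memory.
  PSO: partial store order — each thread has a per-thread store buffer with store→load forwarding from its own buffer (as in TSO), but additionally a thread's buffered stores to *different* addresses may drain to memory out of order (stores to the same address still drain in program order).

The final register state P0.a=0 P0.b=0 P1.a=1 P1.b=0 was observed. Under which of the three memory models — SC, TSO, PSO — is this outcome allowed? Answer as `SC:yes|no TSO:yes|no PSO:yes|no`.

SC:no TSO:no PSO:yes

outcome vector order: (P0.a,P0.b,P1.a,P1.b)
[SC] allowed = {0000; 0001; 0011; 0100; 0101; 0111; 1100; 1101; 1111}
[TSO] allowed = {0000; 0001; 0011; 0100; 0101; 0111; 1100; 1101; 1111}
[PSO] allowed = {0000; 0001; 0010; 0011; 0100; 0101; 0110; 0111; 1100; 1101; 1110; 1111}
target 0010 ∈ {PSO}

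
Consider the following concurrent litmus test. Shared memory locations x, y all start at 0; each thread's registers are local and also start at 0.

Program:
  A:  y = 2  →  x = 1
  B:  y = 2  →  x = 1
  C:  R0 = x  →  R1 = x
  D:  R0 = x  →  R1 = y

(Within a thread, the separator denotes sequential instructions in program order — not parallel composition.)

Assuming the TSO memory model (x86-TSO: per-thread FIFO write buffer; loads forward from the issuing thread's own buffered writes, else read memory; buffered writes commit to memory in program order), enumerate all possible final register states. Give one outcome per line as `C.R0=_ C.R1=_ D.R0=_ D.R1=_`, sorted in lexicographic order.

C.R0=0 C.R1=0 D.R0=0 D.R1=0
C.R0=0 C.R1=0 D.R0=0 D.R1=2
C.R0=0 C.R1=0 D.R0=1 D.R1=2
C.R0=0 C.R1=1 D.R0=0 D.R1=0
C.R0=0 C.R1=1 D.R0=0 D.R1=2
C.R0=0 C.R1=1 D.R0=1 D.R1=2
C.R0=1 C.R1=1 D.R0=0 D.R1=0
C.R0=1 C.R1=1 D.R0=0 D.R1=2
C.R0=1 C.R1=1 D.R0=1 D.R1=2

outcome vector order: (C.R0,C.R1,D.R0,D.R1)
|TSO outcomes| = 9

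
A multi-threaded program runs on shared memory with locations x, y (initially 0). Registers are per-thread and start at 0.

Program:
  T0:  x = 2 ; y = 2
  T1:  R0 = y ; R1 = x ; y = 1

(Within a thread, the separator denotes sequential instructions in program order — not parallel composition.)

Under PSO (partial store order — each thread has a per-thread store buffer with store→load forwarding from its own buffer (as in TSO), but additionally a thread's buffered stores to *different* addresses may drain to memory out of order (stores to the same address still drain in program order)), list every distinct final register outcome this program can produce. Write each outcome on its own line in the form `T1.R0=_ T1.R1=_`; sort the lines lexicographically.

T1.R0=0 T1.R1=0
T1.R0=0 T1.R1=2
T1.R0=2 T1.R1=0
T1.R0=2 T1.R1=2

outcome vector order: (T1.R0,T1.R1)
|PSO outcomes| = 4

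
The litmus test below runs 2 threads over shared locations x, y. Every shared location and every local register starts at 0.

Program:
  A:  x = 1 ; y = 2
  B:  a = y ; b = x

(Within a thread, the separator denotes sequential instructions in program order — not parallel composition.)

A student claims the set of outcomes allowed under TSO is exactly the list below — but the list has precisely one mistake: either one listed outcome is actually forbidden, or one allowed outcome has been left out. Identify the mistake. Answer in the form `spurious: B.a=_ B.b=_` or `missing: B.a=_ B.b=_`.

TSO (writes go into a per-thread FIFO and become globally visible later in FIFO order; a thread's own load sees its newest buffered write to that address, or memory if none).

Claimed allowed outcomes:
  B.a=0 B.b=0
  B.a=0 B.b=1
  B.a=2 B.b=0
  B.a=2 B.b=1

outcome vector order: (B.a,B.b)
TSO: 3 outcomes — {(0,0), (0,1), (2,1)}
claimed∖TSO = {(2,0)}

spurious: B.a=2 B.b=0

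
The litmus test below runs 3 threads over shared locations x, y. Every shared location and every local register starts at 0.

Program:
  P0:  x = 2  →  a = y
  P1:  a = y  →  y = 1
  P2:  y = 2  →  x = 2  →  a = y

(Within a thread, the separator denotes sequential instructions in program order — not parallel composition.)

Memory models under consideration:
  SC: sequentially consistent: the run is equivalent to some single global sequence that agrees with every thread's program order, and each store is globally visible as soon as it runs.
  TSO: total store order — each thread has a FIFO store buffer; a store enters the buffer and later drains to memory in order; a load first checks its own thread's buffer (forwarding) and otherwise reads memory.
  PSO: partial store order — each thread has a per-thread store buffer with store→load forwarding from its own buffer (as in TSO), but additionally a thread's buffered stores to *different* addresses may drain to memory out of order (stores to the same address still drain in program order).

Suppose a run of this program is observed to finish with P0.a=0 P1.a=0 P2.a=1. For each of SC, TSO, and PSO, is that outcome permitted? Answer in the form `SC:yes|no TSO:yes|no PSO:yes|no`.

outcome vector order: (P0.a,P1.a,P2.a)
SC (12): 0/0/1 0/0/2 0/2/1 0/2/2 1/0/1 1/0/2 1/2/1 1/2/2 2/0/1 2/0/2 2/2/1 2/2/2
TSO (12): 0/0/1 0/0/2 0/2/1 0/2/2 1/0/1 1/0/2 1/2/1 1/2/2 2/0/1 2/0/2 2/2/1 2/2/2
PSO (12): 0/0/1 0/0/2 0/2/1 0/2/2 1/0/1 1/0/2 1/2/1 1/2/2 2/0/1 2/0/2 2/2/1 2/2/2
target 0/0/1 ∈ {SC,TSO,PSO}

SC:yes TSO:yes PSO:yes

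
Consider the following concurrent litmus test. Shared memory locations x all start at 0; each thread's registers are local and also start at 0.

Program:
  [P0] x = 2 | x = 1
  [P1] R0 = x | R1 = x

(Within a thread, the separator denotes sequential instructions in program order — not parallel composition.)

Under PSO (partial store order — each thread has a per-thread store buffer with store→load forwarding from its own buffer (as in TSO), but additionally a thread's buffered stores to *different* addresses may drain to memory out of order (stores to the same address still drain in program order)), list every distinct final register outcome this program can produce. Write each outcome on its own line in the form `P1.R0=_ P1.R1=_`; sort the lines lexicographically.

P1.R0=0 P1.R1=0
P1.R0=0 P1.R1=1
P1.R0=0 P1.R1=2
P1.R0=1 P1.R1=1
P1.R0=2 P1.R1=1
P1.R0=2 P1.R1=2

outcome vector order: (P1.R0,P1.R1)
|PSO outcomes| = 6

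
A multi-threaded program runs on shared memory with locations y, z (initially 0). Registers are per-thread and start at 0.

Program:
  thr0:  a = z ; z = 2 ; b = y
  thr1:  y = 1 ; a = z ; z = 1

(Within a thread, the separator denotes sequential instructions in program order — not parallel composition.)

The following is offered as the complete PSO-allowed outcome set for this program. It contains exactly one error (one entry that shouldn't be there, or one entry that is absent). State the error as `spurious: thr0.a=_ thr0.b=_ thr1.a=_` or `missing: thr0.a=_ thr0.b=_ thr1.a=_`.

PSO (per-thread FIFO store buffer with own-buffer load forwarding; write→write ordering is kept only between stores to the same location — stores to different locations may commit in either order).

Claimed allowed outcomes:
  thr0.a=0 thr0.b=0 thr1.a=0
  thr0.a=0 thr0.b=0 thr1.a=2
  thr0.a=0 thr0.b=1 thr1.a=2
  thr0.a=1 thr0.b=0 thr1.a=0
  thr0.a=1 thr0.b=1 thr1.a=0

missing: thr0.a=0 thr0.b=1 thr1.a=0

outcome vector order: (thr0.a,thr0.b,thr1.a)
under PSO → 000, 002, 010, 012, 100, 110
PSO∖claimed = {010}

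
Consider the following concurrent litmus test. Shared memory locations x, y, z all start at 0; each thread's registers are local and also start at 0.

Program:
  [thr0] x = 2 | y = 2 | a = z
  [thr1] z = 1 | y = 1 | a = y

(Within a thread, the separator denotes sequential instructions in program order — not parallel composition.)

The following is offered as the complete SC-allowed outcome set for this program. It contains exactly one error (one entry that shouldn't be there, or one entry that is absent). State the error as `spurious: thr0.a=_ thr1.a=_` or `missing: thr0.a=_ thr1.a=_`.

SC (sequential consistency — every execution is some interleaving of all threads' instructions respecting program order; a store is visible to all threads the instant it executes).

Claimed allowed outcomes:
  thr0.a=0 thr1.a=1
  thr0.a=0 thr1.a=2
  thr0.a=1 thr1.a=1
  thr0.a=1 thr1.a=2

outcome vector order: (thr0.a,thr1.a)
SC: 3 outcomes — {01, 11, 12}
claimed∖SC = {02}

spurious: thr0.a=0 thr1.a=2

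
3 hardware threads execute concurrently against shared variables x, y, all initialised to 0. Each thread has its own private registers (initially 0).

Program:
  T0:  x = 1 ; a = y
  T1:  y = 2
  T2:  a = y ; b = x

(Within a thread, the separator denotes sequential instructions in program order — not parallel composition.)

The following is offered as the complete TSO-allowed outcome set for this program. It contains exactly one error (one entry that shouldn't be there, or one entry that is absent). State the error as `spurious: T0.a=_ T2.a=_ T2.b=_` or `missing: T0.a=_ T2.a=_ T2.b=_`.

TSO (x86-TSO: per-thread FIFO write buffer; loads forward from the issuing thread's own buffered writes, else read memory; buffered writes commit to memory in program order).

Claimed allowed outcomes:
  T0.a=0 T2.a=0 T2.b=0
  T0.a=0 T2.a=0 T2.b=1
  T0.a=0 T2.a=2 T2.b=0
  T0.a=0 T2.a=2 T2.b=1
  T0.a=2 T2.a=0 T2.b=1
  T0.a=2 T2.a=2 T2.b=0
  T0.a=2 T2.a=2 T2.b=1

outcome vector order: (T0.a,T2.a,T2.b)
TSO (8): 0/0/0, 0/0/1, 0/2/0, 0/2/1, 2/0/0, 2/0/1, 2/2/0, 2/2/1
TSO∖claimed = {2/0/0}

missing: T0.a=2 T2.a=0 T2.b=0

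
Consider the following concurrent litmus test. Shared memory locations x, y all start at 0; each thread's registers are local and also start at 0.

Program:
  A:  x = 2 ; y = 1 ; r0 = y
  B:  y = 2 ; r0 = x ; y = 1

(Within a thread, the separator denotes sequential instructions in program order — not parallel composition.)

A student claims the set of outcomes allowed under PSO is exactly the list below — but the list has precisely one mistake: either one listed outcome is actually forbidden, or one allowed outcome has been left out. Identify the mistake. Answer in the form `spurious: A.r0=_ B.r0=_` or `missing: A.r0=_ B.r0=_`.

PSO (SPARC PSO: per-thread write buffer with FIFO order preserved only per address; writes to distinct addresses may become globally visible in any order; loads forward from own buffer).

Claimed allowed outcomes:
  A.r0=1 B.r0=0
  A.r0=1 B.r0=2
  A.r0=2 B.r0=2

missing: A.r0=2 B.r0=0

outcome vector order: (A.r0,B.r0)
[PSO] allowed = {10, 12, 20, 22}
PSO∖claimed = {20}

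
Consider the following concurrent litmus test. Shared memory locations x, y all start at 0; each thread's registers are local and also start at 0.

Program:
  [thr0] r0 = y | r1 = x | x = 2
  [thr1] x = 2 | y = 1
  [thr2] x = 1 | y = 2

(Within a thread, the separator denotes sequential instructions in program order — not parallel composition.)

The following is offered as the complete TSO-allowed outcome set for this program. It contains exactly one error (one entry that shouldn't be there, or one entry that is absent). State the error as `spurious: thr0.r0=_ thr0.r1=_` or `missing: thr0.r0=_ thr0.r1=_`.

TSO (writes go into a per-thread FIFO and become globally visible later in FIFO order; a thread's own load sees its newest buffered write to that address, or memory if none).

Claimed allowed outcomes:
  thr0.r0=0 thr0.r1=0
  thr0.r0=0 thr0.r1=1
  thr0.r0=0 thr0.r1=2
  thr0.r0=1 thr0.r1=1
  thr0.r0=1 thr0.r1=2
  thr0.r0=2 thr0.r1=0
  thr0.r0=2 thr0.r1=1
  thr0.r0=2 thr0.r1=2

spurious: thr0.r0=2 thr0.r1=0

outcome vector order: (thr0.r0,thr0.r1)
TSO (7): 0/0, 0/1, 0/2, 1/1, 1/2, 2/1, 2/2
claimed∖TSO = {2/0}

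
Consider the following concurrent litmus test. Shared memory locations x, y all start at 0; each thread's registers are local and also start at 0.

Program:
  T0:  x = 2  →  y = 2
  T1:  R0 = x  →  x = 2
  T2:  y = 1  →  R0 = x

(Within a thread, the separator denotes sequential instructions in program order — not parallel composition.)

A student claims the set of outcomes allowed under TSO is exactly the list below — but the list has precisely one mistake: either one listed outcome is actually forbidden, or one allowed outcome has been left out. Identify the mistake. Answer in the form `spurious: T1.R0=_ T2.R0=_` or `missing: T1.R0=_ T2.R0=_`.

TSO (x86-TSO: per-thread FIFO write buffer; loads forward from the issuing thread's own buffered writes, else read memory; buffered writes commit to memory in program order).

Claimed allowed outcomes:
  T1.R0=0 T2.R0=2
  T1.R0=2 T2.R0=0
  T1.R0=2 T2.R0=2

outcome vector order: (T1.R0,T2.R0)
under TSO → <0 0>, <0 2>, <2 0>, <2 2>
TSO∖claimed = {<0 0>}

missing: T1.R0=0 T2.R0=0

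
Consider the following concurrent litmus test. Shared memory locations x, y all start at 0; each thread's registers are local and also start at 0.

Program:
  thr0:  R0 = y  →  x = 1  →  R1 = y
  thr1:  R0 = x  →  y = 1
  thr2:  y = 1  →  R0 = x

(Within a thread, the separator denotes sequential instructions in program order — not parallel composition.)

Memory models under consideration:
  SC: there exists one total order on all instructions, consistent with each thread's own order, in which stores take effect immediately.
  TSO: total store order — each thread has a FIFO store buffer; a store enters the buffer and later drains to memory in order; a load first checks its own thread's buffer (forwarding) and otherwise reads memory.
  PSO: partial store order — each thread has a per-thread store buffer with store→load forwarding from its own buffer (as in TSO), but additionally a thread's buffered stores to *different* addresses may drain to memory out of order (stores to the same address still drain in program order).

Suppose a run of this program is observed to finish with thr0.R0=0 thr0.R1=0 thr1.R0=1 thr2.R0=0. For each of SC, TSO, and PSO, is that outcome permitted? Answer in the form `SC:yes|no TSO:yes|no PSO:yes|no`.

outcome vector order: (thr0.R0,thr0.R1,thr1.R0,thr2.R0)
under SC → 0001 0011 0100 0101 0110 0111 1100 1101 1110 1111
under TSO → 0000 0001 0010 0011 0100 0101 0110 0111 1100 1101 1110 1111
under PSO → 0000 0001 0010 0011 0100 0101 0110 0111 1100 1101 1110 1111
target 0010 ∈ {TSO,PSO}

SC:no TSO:yes PSO:yes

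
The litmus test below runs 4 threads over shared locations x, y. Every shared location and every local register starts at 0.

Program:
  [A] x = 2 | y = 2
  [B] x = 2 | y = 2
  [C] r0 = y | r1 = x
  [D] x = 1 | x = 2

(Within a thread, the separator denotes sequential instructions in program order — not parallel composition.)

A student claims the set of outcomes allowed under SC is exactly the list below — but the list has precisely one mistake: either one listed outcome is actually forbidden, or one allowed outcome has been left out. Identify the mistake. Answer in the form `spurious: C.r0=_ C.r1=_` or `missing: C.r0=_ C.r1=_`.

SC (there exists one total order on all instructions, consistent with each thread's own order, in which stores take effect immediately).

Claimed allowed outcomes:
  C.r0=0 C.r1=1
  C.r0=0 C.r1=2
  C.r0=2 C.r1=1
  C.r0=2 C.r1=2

outcome vector order: (C.r0,C.r1)
SC: 5 outcomes — {00 01 02 21 22}
SC∖claimed = {00}

missing: C.r0=0 C.r1=0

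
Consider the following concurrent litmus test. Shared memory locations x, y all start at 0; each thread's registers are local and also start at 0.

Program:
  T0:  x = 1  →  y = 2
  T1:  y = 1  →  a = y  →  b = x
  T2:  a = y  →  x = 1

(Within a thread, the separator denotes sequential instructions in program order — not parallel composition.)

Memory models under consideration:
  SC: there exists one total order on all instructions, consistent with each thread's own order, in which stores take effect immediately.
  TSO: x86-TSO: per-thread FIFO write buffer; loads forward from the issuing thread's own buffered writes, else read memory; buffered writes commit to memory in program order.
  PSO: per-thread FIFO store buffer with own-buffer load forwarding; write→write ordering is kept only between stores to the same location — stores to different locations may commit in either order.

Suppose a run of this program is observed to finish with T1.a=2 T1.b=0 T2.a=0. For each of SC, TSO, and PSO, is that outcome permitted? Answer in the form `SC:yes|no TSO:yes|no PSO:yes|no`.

outcome vector order: (T1.a,T1.b,T2.a)
under SC → 1/0/0; 1/0/1; 1/0/2; 1/1/0; 1/1/1; 1/1/2; 2/1/0; 2/1/1; 2/1/2
under TSO → 1/0/0; 1/0/1; 1/0/2; 1/1/0; 1/1/1; 1/1/2; 2/1/0; 2/1/1; 2/1/2
under PSO → 1/0/0; 1/0/1; 1/0/2; 1/1/0; 1/1/1; 1/1/2; 2/0/0; 2/0/1; 2/0/2; 2/1/0; 2/1/1; 2/1/2
target 2/0/0 ∈ {PSO}

SC:no TSO:no PSO:yes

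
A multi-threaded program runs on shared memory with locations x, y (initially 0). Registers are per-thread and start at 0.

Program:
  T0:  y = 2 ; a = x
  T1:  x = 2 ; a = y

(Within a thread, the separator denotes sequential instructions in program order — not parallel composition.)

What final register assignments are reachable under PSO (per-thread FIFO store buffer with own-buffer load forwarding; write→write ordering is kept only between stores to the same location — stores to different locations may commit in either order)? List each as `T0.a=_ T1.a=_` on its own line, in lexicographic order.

outcome vector order: (T0.a,T1.a)
|PSO outcomes| = 4

T0.a=0 T1.a=0
T0.a=0 T1.a=2
T0.a=2 T1.a=0
T0.a=2 T1.a=2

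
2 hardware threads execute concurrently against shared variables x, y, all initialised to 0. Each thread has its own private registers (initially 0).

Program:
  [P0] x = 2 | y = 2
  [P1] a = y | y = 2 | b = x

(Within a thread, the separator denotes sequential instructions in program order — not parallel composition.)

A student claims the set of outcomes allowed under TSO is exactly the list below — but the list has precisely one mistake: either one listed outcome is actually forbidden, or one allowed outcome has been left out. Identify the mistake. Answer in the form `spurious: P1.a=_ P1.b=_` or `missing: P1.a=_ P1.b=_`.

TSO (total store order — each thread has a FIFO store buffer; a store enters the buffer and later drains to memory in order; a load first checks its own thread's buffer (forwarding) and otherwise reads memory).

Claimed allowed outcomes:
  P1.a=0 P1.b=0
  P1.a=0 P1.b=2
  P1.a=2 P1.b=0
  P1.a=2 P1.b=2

spurious: P1.a=2 P1.b=0

outcome vector order: (P1.a,P1.b)
TSO: 3 outcomes — {(0,0), (0,2), (2,2)}
claimed∖TSO = {(2,0)}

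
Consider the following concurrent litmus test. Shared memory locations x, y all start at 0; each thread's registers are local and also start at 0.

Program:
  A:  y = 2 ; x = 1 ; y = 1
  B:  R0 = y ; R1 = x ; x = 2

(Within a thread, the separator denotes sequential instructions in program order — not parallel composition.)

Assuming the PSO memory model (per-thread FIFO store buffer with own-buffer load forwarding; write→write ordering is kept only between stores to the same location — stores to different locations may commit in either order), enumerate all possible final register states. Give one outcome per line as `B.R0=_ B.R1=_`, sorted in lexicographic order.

B.R0=0 B.R1=0
B.R0=0 B.R1=1
B.R0=1 B.R1=0
B.R0=1 B.R1=1
B.R0=2 B.R1=0
B.R0=2 B.R1=1

outcome vector order: (B.R0,B.R1)
|PSO outcomes| = 6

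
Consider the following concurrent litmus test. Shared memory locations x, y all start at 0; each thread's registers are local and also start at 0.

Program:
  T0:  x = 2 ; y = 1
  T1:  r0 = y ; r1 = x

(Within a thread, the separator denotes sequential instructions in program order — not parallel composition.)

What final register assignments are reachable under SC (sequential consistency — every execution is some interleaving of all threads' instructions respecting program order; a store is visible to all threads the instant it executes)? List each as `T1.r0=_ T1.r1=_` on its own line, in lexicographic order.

outcome vector order: (T1.r0,T1.r1)
|SC outcomes| = 3

T1.r0=0 T1.r1=0
T1.r0=0 T1.r1=2
T1.r0=1 T1.r1=2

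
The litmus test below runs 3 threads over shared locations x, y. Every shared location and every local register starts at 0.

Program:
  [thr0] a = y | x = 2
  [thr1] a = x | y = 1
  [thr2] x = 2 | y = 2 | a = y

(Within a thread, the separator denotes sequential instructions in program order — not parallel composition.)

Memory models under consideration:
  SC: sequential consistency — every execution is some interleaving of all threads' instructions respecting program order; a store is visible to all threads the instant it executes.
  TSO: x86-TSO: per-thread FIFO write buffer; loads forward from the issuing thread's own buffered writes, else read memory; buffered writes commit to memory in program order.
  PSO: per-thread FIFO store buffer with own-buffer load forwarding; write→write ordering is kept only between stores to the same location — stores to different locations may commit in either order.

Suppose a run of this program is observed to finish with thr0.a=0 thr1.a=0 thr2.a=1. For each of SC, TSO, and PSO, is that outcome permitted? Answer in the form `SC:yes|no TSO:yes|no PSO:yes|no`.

outcome vector order: (thr0.a,thr1.a,thr2.a)
SC: 12 outcomes — {<0 0 1>; <0 0 2>; <0 2 1>; <0 2 2>; <1 0 1>; <1 0 2>; <1 2 1>; <1 2 2>; <2 0 1>; <2 0 2>; <2 2 1>; <2 2 2>}
TSO: 12 outcomes — {<0 0 1>; <0 0 2>; <0 2 1>; <0 2 2>; <1 0 1>; <1 0 2>; <1 2 1>; <1 2 2>; <2 0 1>; <2 0 2>; <2 2 1>; <2 2 2>}
PSO: 12 outcomes — {<0 0 1>; <0 0 2>; <0 2 1>; <0 2 2>; <1 0 1>; <1 0 2>; <1 2 1>; <1 2 2>; <2 0 1>; <2 0 2>; <2 2 1>; <2 2 2>}
target <0 0 1> ∈ {SC,TSO,PSO}

SC:yes TSO:yes PSO:yes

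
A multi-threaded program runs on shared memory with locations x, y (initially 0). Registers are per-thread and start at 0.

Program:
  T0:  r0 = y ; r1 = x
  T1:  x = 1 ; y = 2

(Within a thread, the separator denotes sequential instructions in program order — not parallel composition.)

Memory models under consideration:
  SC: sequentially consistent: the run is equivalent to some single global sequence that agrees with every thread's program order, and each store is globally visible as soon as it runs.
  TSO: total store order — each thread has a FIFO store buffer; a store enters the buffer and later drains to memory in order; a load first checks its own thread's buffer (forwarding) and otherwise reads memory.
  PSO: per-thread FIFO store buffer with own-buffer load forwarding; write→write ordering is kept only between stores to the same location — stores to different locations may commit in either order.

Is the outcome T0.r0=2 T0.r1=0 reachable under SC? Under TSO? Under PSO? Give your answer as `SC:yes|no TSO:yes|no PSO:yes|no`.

outcome vector order: (T0.r0,T0.r1)
[SC] allowed = {00 01 21}
[TSO] allowed = {00 01 21}
[PSO] allowed = {00 01 20 21}
target 20 ∈ {PSO}

SC:no TSO:no PSO:yes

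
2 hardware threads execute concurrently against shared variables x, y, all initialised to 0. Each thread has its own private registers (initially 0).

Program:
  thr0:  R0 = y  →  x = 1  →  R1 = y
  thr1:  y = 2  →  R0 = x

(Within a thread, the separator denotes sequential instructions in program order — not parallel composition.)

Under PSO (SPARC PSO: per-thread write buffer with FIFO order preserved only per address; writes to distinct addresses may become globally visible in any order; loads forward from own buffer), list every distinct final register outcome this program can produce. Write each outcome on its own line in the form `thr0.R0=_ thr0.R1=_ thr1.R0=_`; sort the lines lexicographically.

outcome vector order: (thr0.R0,thr0.R1,thr1.R0)
|PSO outcomes| = 6

thr0.R0=0 thr0.R1=0 thr1.R0=0
thr0.R0=0 thr0.R1=0 thr1.R0=1
thr0.R0=0 thr0.R1=2 thr1.R0=0
thr0.R0=0 thr0.R1=2 thr1.R0=1
thr0.R0=2 thr0.R1=2 thr1.R0=0
thr0.R0=2 thr0.R1=2 thr1.R0=1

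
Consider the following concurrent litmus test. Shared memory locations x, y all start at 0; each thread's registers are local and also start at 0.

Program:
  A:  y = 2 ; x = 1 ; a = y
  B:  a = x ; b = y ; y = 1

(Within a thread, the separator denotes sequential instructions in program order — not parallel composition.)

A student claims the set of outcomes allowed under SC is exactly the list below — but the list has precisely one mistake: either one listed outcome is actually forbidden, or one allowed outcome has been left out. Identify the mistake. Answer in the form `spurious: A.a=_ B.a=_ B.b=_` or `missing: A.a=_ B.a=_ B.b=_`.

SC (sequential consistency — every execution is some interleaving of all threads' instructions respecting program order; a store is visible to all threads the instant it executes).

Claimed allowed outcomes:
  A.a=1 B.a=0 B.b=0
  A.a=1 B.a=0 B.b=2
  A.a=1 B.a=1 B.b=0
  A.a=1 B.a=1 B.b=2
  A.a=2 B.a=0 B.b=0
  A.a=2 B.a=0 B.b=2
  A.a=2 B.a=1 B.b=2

outcome vector order: (A.a,B.a,B.b)
under SC → <1 0 0>; <1 0 2>; <1 1 2>; <2 0 0>; <2 0 2>; <2 1 2>
claimed∖SC = {<1 1 0>}

spurious: A.a=1 B.a=1 B.b=0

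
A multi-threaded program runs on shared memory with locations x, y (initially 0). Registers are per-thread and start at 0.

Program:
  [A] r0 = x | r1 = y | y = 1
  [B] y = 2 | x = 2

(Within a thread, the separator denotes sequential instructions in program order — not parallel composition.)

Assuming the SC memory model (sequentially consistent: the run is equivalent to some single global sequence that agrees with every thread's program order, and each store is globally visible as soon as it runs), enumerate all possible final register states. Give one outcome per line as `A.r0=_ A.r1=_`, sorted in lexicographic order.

outcome vector order: (A.r0,A.r1)
|SC outcomes| = 3

A.r0=0 A.r1=0
A.r0=0 A.r1=2
A.r0=2 A.r1=2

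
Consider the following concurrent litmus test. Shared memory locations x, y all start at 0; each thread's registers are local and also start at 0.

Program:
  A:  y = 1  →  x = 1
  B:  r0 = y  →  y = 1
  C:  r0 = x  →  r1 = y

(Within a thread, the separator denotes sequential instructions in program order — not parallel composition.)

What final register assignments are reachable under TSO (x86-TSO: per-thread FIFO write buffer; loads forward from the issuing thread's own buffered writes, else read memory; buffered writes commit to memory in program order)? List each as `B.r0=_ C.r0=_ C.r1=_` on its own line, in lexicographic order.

B.r0=0 C.r0=0 C.r1=0
B.r0=0 C.r0=0 C.r1=1
B.r0=0 C.r0=1 C.r1=1
B.r0=1 C.r0=0 C.r1=0
B.r0=1 C.r0=0 C.r1=1
B.r0=1 C.r0=1 C.r1=1

outcome vector order: (B.r0,C.r0,C.r1)
|TSO outcomes| = 6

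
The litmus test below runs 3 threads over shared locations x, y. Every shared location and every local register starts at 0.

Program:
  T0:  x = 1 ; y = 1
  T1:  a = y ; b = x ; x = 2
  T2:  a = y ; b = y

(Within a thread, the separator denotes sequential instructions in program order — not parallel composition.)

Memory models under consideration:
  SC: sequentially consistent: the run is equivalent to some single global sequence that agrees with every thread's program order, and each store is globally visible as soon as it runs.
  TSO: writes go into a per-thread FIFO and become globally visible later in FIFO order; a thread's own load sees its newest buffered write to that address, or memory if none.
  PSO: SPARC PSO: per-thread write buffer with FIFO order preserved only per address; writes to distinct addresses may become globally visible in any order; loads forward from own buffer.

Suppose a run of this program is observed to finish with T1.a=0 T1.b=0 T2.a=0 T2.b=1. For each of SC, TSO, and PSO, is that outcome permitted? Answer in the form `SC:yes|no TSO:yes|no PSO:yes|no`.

outcome vector order: (T1.a,T1.b,T2.a,T2.b)
SC (9): <0 0 0 0>; <0 0 0 1>; <0 0 1 1>; <0 1 0 0>; <0 1 0 1>; <0 1 1 1>; <1 1 0 0>; <1 1 0 1>; <1 1 1 1>
TSO (9): <0 0 0 0>; <0 0 0 1>; <0 0 1 1>; <0 1 0 0>; <0 1 0 1>; <0 1 1 1>; <1 1 0 0>; <1 1 0 1>; <1 1 1 1>
PSO (12): <0 0 0 0>; <0 0 0 1>; <0 0 1 1>; <0 1 0 0>; <0 1 0 1>; <0 1 1 1>; <1 0 0 0>; <1 0 0 1>; <1 0 1 1>; <1 1 0 0>; <1 1 0 1>; <1 1 1 1>
target <0 0 0 1> ∈ {SC,TSO,PSO}

SC:yes TSO:yes PSO:yes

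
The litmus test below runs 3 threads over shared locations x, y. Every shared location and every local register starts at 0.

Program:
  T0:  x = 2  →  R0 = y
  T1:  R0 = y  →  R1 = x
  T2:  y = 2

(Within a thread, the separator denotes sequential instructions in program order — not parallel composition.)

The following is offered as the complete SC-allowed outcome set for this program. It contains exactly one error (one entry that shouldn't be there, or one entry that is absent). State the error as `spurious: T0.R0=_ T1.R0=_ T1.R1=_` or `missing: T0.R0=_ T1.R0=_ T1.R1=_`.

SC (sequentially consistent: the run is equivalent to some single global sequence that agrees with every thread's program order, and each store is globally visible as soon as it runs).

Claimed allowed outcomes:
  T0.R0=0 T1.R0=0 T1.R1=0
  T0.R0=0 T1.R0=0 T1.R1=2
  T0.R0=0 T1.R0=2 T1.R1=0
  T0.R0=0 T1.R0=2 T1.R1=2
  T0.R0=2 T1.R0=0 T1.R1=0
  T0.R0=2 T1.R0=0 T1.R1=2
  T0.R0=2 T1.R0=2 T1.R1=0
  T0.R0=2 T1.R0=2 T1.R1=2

outcome vector order: (T0.R0,T1.R0,T1.R1)
[SC] allowed = {000, 002, 022, 200, 202, 220, 222}
claimed∖SC = {020}

spurious: T0.R0=0 T1.R0=2 T1.R1=0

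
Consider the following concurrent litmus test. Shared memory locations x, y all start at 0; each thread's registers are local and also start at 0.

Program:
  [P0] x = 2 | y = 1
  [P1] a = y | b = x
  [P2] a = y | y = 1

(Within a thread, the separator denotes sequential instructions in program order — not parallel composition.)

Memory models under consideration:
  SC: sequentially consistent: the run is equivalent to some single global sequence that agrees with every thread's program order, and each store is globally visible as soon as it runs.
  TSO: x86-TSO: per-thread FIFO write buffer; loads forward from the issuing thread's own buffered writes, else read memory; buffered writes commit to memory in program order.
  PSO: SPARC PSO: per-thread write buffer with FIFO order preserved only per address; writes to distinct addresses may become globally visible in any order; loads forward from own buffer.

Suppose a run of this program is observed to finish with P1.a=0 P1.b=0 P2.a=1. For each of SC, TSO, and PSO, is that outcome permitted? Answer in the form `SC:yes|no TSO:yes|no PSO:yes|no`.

outcome vector order: (P1.a,P1.b,P2.a)
under SC → <0 0 0> <0 0 1> <0 2 0> <0 2 1> <1 0 0> <1 2 0> <1 2 1>
under TSO → <0 0 0> <0 0 1> <0 2 0> <0 2 1> <1 0 0> <1 2 0> <1 2 1>
under PSO → <0 0 0> <0 0 1> <0 2 0> <0 2 1> <1 0 0> <1 0 1> <1 2 0> <1 2 1>
target <0 0 1> ∈ {SC,TSO,PSO}

SC:yes TSO:yes PSO:yes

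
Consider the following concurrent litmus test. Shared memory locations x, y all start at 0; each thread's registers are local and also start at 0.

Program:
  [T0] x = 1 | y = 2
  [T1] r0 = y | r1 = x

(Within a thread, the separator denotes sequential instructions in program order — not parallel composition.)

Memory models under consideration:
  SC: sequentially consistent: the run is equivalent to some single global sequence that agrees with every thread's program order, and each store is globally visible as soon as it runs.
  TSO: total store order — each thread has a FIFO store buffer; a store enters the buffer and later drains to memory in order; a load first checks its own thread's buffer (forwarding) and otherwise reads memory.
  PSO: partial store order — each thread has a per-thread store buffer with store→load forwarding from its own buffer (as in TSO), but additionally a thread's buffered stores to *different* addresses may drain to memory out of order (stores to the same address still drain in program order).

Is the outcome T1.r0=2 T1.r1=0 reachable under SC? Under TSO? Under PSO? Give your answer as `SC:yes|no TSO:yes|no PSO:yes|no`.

SC:no TSO:no PSO:yes

outcome vector order: (T1.r0,T1.r1)
SC (3): 00, 01, 21
TSO (3): 00, 01, 21
PSO (4): 00, 01, 20, 21
target 20 ∈ {PSO}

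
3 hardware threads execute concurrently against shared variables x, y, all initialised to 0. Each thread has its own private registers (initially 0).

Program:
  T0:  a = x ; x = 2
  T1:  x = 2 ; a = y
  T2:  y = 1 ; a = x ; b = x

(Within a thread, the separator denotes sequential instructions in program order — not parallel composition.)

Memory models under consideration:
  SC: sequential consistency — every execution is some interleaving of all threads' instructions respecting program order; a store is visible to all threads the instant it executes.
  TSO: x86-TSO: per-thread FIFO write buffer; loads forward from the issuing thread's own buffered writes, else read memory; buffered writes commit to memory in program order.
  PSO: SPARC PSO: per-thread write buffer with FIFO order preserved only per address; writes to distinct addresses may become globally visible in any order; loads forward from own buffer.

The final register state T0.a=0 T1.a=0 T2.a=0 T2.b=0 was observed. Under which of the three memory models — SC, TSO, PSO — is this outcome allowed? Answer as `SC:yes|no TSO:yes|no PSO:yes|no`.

SC:no TSO:yes PSO:yes

outcome vector order: (T0.a,T1.a,T2.a,T2.b)
SC (8): 0/0/2/2; 0/1/0/0; 0/1/0/2; 0/1/2/2; 2/0/2/2; 2/1/0/0; 2/1/0/2; 2/1/2/2
TSO (12): 0/0/0/0; 0/0/0/2; 0/0/2/2; 0/1/0/0; 0/1/0/2; 0/1/2/2; 2/0/0/0; 2/0/0/2; 2/0/2/2; 2/1/0/0; 2/1/0/2; 2/1/2/2
PSO (12): 0/0/0/0; 0/0/0/2; 0/0/2/2; 0/1/0/0; 0/1/0/2; 0/1/2/2; 2/0/0/0; 2/0/0/2; 2/0/2/2; 2/1/0/0; 2/1/0/2; 2/1/2/2
target 0/0/0/0 ∈ {TSO,PSO}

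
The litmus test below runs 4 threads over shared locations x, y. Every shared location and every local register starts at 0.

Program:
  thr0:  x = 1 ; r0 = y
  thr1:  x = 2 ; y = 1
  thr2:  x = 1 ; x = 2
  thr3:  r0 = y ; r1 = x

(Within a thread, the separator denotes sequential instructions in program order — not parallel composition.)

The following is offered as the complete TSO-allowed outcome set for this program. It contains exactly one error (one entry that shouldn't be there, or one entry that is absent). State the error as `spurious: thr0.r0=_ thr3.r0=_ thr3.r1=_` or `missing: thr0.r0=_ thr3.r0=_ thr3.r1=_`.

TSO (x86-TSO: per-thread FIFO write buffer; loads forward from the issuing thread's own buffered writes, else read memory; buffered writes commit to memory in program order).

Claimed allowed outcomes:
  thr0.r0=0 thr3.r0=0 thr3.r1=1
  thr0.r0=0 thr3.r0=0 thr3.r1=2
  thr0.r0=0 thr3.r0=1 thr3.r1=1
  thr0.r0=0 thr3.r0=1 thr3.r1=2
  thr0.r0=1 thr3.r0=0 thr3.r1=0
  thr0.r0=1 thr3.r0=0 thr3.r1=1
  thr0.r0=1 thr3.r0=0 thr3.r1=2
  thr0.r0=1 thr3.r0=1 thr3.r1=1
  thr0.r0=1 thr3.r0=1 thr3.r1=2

outcome vector order: (thr0.r0,thr3.r0,thr3.r1)
TSO: 10 outcomes — {(0,0,0), (0,0,1), (0,0,2), (0,1,1), (0,1,2), (1,0,0), (1,0,1), (1,0,2), (1,1,1), (1,1,2)}
TSO∖claimed = {(0,0,0)}

missing: thr0.r0=0 thr3.r0=0 thr3.r1=0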